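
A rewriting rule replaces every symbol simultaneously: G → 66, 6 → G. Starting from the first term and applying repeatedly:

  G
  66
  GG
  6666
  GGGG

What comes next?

Apply φ to GGGG symbol by symbol: G→66, G→66, G→66, G→66; joined: 66 66 66 66.

66666666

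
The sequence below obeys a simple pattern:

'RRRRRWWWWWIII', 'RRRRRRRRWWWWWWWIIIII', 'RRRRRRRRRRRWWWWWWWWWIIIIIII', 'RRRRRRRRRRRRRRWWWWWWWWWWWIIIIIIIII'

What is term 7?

RRRRRRRRRRRRRRRRRRRRRRRWWWWWWWWWWWWWWWWWIIIIIIIIIIIIIII

Each string has the form R^{3n+2} W^{2n+3} I^{2n+1} (n = 1, 2, …).
For term 7, n = 7, so the run lengths are 23, 17, 15.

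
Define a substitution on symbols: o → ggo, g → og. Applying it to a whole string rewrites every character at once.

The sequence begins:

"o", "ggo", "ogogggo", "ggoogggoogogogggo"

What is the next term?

Replace each of the 17 characters of ggoogggoogogogggo in place — og og ggo ggo og og og ggo ggo og ggo og ggo og og og ggo — and concatenate.

ogogggoggoogogogggoggoogggoogggoogogogggo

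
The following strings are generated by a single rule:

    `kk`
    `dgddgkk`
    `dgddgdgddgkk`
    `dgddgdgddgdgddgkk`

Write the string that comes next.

dgddgdgddgdgddgdgddgkk

Each term is the previous one with dgddg prepended.
One more step from dgddgdgddgdgddgkk gives the answer.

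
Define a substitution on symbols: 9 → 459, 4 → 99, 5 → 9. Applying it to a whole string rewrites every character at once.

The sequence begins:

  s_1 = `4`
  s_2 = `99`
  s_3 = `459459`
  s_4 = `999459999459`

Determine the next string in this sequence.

Expanding 999459999459: 9→459, 9→459, 9→459, 4→99, 5→9, 9→459, 9→459, 9→459, 9→459, 4→99, 5→9, 9→459. Concatenated: 459 459 459 99 9 459 459 459 459 99 9 459.

459459459999459459459459999459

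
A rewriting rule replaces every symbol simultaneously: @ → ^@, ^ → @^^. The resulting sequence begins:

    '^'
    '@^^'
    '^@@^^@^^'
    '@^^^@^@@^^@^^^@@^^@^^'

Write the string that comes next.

^@@^^@^^@^^^@@^^^@^@@^^@^^^@@^^@^^@^^^@^@@^^@^^^@@^^@^^

φ(@^^^@^@@^^@^^^@@^^@^^) expands symbol-by-symbol to ^@ @^^ @^^ @^^ ^@ @^^ ^@ ^@ @^^ @^^ ^@ @^^ @^^ @^^ ^@ ^@ @^^ @^^ ^@ @^^ @^^; joining the 21 pieces gives the next term.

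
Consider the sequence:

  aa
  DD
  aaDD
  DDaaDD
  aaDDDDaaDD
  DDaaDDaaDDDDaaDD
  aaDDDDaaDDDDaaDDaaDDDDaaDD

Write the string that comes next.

DDaaDDaaDDDDaaDDaaDDDDaaDDDDaaDDaaDDDDaaDD

Each term (from the third on) is the two preceding terms concatenated in order: term 3 = aa·DD = aaDD.
Continuing: DDaaDDaaDDDDaaDD · aaDDDDaaDDDDaaDDaaDDDDaaDD gives term 8.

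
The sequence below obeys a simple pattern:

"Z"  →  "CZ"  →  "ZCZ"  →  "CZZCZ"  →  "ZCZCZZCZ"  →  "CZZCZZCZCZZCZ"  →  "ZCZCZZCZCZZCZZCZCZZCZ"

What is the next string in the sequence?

CZZCZZCZCZZCZZCZCZZCZCZZCZZCZCZZCZ

This is a Fibonacci-style word recurrence s(k) = s(k−2)·s(k−1): e.g. Z·CZ = ZCZ.
The next term joins CZZCZZCZCZZCZ and ZCZCZZCZCZZCZZCZCZZCZ.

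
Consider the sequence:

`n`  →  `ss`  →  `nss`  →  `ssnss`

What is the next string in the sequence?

From term 3 onward, concatenate the second-to-last term with the last: n·ss = nss, ss·nss = ssnss, …
The next term joins nss and ssnss.

nssssnss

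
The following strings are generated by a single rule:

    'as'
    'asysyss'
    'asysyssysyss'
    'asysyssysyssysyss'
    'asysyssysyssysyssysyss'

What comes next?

Each term is the previous one with ysyss appended.
One more step from asysyssysyssysyssysyss gives the answer.

asysyssysyssysyssysyssysyss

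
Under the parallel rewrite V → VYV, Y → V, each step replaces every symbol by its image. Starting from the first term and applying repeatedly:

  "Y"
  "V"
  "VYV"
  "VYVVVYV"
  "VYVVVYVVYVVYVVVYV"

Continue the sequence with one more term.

VYVVVYVVYVVYVVVYVVYVVVYVVYVVVYVVYVVYVVVYV

φ(VYVVVYVVYVVYVVVYV) expands symbol-by-symbol to VYV V VYV VYV VYV V VYV VYV V VYV VYV V VYV VYV VYV V VYV; joining the 17 pieces gives the next term.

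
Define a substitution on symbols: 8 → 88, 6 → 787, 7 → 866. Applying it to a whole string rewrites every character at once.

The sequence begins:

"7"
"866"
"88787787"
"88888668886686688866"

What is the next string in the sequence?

Rewriting the 20 symbols of 88888668886686688866 one by one yields 88 88 88 88 88 787 787 88 88 88 787 787 88 787 787 88 88 88 787 787; concatenated:

888888888878778788888878778788787787888888787787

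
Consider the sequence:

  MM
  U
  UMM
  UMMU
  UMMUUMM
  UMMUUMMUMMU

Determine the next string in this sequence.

This is a Fibonacci-style word recurrence s(k) = s(k−1)·s(k−2): e.g. U·MM = UMM.
The next term joins UMMUUMMUMMU and UMMUUMM.

UMMUUMMUMMUUMMUUMM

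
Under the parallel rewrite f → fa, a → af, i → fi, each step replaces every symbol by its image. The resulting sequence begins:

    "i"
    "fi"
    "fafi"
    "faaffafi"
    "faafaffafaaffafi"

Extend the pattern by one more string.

φ(faafaffafaaffafi) expands symbol-by-symbol to fa af af fa af fa fa af fa af af fa fa af fa fi; joining the 16 pieces gives the next term.

faafaffaaffafaaffaafaffafaaffafi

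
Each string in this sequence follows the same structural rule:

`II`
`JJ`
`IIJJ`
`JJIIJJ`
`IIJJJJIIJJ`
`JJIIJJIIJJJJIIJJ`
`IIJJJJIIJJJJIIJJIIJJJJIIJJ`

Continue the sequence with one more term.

This is a Fibonacci-style word recurrence s(k) = s(k−2)·s(k−1): e.g. II·JJ = IIJJ.
The next term joins JJIIJJIIJJJJIIJJ and IIJJJJIIJJJJIIJJIIJJJJIIJJ.

JJIIJJIIJJJJIIJJIIJJJJIIJJJJIIJJIIJJJJIIJJ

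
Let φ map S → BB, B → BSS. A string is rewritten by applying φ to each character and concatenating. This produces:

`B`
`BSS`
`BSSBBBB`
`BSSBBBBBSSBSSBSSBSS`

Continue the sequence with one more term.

Replace each of the 19 characters of BSSBBBBBSSBSSBSSBSS in place — BSS BB BB BSS BSS BSS BSS BSS BB BB BSS BB BB BSS BB BB BSS BB BB — and concatenate.

BSSBBBBBSSBSSBSSBSSBSSBBBBBSSBBBBBSSBBBBBSSBBBB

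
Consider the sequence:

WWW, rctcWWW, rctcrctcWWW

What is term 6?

Each term is the previous one with rctc prepended.
From rctcrctcWWW, 3 further steps: rctcrctcWWW → rctcrctcrctcWWW → rctcrctcrctcrctcWWW → (answer).

rctcrctcrctcrctcrctcWWW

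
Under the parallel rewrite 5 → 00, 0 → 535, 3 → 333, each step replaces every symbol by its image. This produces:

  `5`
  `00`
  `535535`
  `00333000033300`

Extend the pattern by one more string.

Rewriting the 14 symbols of 00333000033300 one by one yields 535 535 333 333 333 535 535 535 535 333 333 333 535 535; concatenated:

535535333333333535535535535333333333535535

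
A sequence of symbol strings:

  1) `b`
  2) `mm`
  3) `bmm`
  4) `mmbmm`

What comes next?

From term 3 onward, concatenate the second-to-last term with the last: b·mm = bmm, mm·bmm = mmbmm, …
So term 5 is bmm·mmbmm.

bmmmmbmm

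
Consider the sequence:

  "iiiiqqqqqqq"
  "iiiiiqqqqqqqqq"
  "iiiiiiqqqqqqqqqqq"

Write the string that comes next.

Reading off run lengths: i runs 4, 5, 6; q runs 7, 9, 11 — each is linear in n, where the shown terms are n = 3, 4, 5.
At n = 6 the blocks have lengths 7, 13.

iiiiiiiqqqqqqqqqqqqq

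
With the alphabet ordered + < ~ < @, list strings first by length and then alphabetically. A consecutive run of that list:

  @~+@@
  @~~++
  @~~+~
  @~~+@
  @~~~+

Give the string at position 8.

@~~@+

Continuing the enumeration 3 steps past @~~~+: @~~~+ → @~~~~ → @~~~@ → (answer).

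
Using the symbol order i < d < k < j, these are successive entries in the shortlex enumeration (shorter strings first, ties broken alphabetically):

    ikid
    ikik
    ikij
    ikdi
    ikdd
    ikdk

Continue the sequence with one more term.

ikdj

Find the rightmost character of ikdk below j, bump it to the next letter, and reset everything to its right to i.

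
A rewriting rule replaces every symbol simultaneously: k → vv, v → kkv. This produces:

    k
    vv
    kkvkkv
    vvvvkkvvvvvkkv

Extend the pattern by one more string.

Rewriting the 14 symbols of vvvvkkvvvvvkkv one by one yields kkv kkv kkv kkv vv vv kkv kkv kkv kkv kkv vv vv kkv; concatenated:

kkvkkvkkvkkvvvvvkkvkkvkkvkkvkkvvvvvkkv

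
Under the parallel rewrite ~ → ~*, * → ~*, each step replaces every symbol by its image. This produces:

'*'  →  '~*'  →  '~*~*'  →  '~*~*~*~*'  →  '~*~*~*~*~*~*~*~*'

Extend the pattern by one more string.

Rewriting the 16 symbols of ~*~*~*~*~*~*~*~* one by one yields ~* ~* ~* ~* ~* ~* ~* ~* ~* ~* ~* ~* ~* ~* ~* ~*; concatenated:

~*~*~*~*~*~*~*~*~*~*~*~*~*~*~*~*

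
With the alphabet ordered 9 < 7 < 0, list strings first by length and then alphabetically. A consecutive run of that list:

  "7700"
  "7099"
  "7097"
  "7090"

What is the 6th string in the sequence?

Continuing the enumeration 2 steps past 7090: 7090 → 7079 → (answer).

7077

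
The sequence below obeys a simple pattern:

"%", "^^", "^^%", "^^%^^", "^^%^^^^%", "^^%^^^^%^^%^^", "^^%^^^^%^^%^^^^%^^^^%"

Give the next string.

Each term (from the third on) is the previous term followed by the one before it: term 3 = ^^·% = ^^%.
Continuing: ^^%^^^^%^^%^^^^%^^^^% · ^^%^^^^%^^%^^ gives term 8.

^^%^^^^%^^%^^^^%^^^^%^^%^^^^%^^%^^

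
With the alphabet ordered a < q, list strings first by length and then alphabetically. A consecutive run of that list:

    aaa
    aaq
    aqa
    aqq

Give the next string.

Find the rightmost character of aqq below q, bump it to the next letter, and reset everything to its right to a.

qaa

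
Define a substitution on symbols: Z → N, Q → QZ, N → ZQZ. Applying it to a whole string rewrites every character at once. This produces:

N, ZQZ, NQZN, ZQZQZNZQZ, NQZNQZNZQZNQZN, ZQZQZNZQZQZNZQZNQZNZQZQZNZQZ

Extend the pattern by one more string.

Rewriting the 28 symbols of ZQZQZNZQZQZNZQZNQZNZQZQZNZQZ one by one yields N QZ N QZ N ZQZ N QZ N QZ N ZQZ N QZ N ZQZ QZ N ZQZ N QZ N QZ N ZQZ N QZ N; concatenated:

NQZNQZNZQZNQZNQZNZQZNQZNZQZQZNZQZNQZNQZNZQZNQZN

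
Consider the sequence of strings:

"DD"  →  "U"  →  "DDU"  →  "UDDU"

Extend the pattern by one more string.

This is a Fibonacci-style word recurrence s(k) = s(k−2)·s(k−1): e.g. DD·U = DDU.
The next term joins DDU and UDDU.

DDUUDDU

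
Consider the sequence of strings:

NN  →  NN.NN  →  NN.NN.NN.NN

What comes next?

NN.NN.NN.NN.NN.NN.NN.NN

Each string is two copies of the previous one joined by '.'.
One more doubling of NN.NN.NN.NN gives the answer.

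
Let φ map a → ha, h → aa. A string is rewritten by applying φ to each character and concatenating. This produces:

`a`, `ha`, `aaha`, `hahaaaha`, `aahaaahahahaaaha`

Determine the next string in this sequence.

hahaaahahahaaahaaahaaahahahaaaha

Applying the rule to each of the 16 symbols of aahaaahahahaaaha gives the pieces ha ha aa ha ha ha aa ha aa ha aa ha ha ha aa ha, which concatenate to the answer.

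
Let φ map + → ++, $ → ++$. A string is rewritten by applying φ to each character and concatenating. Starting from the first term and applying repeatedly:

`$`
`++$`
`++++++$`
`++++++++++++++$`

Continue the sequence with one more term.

Rewriting the 15 symbols of ++++++++++++++$ one by one yields ++ ++ ++ ++ ++ ++ ++ ++ ++ ++ ++ ++ ++ ++ ++$; concatenated:

++++++++++++++++++++++++++++++$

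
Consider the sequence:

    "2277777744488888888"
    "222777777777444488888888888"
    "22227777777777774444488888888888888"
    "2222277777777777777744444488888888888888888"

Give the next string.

Reading off run lengths: 2 runs 2, 3, 4, 5; 7 runs 6, 9, 12, 15; 4 runs 3, 4, 5, 6; 8 runs 8, 11, 14, 17 — each is linear in n, where the shown terms are n = 2, 3, 4, 5.
For the next term, n = 6, so the run lengths are 6, 18, 7, 20.

222222777777777777777777444444488888888888888888888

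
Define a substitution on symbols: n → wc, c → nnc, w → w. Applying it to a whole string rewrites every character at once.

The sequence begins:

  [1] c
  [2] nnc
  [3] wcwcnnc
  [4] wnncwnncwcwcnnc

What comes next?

φ(wnncwnncwcwcnnc) expands symbol-by-symbol to w wc wc nnc w wc wc nnc w nnc w nnc wc wc nnc; joining the 15 pieces gives the next term.

wwcwcnncwwcwcnncwnncwnncwcwcnnc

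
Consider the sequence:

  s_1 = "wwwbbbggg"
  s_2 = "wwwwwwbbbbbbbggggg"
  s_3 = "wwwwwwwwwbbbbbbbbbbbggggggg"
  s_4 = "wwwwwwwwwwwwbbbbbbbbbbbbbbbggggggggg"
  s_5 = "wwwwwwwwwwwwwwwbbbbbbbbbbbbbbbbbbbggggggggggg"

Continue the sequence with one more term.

Each string has the form w^{3n} b^{4n-1} g^{2n+1} (n = 1, 2, …).
For the next term, n = 6, so the run lengths are 18, 23, 13.

wwwwwwwwwwwwwwwwwwbbbbbbbbbbbbbbbbbbbbbbbggggggggggggg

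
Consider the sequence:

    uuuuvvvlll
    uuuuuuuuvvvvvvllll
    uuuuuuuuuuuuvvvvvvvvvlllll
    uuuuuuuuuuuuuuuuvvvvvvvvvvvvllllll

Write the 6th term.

Each string has the form u^{4n} v^{3n} l^{n+2} (n = 1, 2, …).
For term 6, n = 6, so the run lengths are 24, 18, 8.

uuuuuuuuuuuuuuuuuuuuuuuuvvvvvvvvvvvvvvvvvvllllllll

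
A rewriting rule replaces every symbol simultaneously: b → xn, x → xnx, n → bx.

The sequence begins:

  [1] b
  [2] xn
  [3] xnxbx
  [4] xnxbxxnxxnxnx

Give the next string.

xnxbxxnxxnxnxxnxbxxnxxnxbxxnxbxxnx

Replace each of the 13 characters of xnxbxxnxxnxnx in place — xnx bx xnx xn xnx xnx bx xnx xnx bx xnx bx xnx — and concatenate.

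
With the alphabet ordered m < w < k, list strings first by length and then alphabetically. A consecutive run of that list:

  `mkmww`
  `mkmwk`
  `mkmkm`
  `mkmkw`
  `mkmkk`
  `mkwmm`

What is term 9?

mkwwm

Continuing the enumeration 3 steps past mkwmm: mkwmm → mkwmw → mkwmk → (answer).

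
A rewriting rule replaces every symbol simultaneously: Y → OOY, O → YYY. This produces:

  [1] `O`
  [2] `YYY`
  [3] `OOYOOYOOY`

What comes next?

YYYYYYOOYYYYYYYOOYYYYYYYOOY

Expanding OOYOOYOOY: O→YYY, O→YYY, Y→OOY, O→YYY, O→YYY, Y→OOY, O→YYY, O→YYY, Y→OOY. Concatenated: YYY YYY OOY YYY YYY OOY YYY YYY OOY.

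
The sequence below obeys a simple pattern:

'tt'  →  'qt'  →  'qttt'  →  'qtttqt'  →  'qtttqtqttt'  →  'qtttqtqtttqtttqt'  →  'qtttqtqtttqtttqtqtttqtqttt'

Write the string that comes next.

qtttqtqtttqtttqtqtttqtqtttqtttqtqtttqtttqt

This is a Fibonacci-style word recurrence s(k) = s(k−1)·s(k−2): e.g. qt·tt = qttt.
So term 8 is qtttqtqtttqtttqtqtttqtqttt·qtttqtqtttqtttqt.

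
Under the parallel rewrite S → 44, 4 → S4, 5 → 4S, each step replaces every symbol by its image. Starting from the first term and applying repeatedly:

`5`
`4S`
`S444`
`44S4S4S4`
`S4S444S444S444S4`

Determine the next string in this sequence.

Rewriting the 16 symbols of S4S444S444S444S4 one by one yields 44 S4 44 S4 S4 S4 44 S4 S4 S4 44 S4 S4 S4 44 S4; concatenated:

44S444S4S4S444S4S4S444S4S4S444S4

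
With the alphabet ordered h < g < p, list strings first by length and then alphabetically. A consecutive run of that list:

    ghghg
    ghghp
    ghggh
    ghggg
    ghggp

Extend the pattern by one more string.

ghgph

Find the rightmost character of ghggp below p, bump it to the next letter, and reset everything to its right to h.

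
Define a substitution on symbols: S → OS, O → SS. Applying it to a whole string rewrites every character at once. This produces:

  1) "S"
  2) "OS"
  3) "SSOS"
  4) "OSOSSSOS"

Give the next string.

Apply φ to OSOSSSOS symbol by symbol: O→SS, S→OS, O→SS, S→OS, S→OS, S→OS, O→SS, S→OS; joined: SS OS SS OS OS OS SS OS.

SSOSSSOSOSOSSSOS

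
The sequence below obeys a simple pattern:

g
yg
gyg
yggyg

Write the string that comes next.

From term 3 onward, concatenate the second-to-last term with the last: g·yg = gyg, yg·gyg = yggyg, …
The next term joins gyg and yggyg.

gygyggyg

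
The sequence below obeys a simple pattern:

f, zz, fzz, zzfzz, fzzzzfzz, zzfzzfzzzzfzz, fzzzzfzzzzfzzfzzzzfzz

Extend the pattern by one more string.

This is a Fibonacci-style word recurrence s(k) = s(k−2)·s(k−1): e.g. f·zz = fzz.
So term 8 is zzfzzfzzzzfzz·fzzzzfzzzzfzzfzzzzfzz.

zzfzzfzzzzfzzfzzzzfzzzzfzzfzzzzfzz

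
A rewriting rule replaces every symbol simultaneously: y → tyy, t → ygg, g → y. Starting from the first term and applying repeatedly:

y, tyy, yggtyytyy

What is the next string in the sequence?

tyyyyyggtyytyyyggtyytyy

Apply φ to yggtyytyy symbol by symbol: y→tyy, g→y, g→y, t→ygg, y→tyy, y→tyy, t→ygg, y→tyy, y→tyy; joined: tyy y y ygg tyy tyy ygg tyy tyy.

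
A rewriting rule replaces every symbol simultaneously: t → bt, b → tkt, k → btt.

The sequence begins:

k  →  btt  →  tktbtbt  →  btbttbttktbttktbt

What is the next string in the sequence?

Replace each of the 17 characters of btbttbttktbttktbt in place — tkt bt tkt bt bt tkt bt bt btt bt tkt bt bt btt bt tkt bt — and concatenate.

tktbttktbtbttktbtbtbttbttktbtbtbttbttktbt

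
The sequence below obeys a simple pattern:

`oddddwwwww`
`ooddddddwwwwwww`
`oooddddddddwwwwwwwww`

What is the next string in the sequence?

Reading off run lengths: o runs 1, 2, 3; d runs 4, 6, 8; w runs 5, 7, 9 — each is linear in n, where the shown terms are n = 2, 3, 4.
At n = 5 the blocks have lengths 4, 10, 11.

ooooddddddddddwwwwwwwwwww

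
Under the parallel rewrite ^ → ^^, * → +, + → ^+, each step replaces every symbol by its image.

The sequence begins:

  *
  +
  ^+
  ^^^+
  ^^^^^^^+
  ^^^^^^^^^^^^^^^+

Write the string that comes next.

Applying the rule to each of the 16 symbols of ^^^^^^^^^^^^^^^+ gives the pieces ^^ ^^ ^^ ^^ ^^ ^^ ^^ ^^ ^^ ^^ ^^ ^^ ^^ ^^ ^^ ^+, which concatenate to the answer.

^^^^^^^^^^^^^^^^^^^^^^^^^^^^^^^+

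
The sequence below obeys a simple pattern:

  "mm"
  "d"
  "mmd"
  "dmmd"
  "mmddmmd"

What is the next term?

Each term (from the third on) is the two preceding terms concatenated in order: term 3 = mm·d = mmd.
So term 6 is dmmd·mmddmmd.

dmmdmmddmmd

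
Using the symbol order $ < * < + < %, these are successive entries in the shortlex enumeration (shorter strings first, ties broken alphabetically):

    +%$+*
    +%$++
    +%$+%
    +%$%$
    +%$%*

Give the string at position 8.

+%*$$

Stepping forward 3 times from +%$%*: +%$%* → +%$%+ → +%$%%, then the target.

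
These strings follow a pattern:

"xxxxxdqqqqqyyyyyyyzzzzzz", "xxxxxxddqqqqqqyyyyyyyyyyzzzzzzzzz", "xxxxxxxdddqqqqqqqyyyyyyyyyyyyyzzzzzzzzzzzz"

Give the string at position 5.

Reading off run lengths: x runs 5, 6, 7; d runs 1, 2, 3; q runs 5, 6, 7; y runs 7, 10, 13; z runs 6, 9, 12 — each is linear in n, where the shown terms are n = 2, 3, 4.
For term 5, n = 6, so the run lengths are 9, 5, 9, 19, 18.

xxxxxxxxxdddddqqqqqqqqqyyyyyyyyyyyyyyyyyyyzzzzzzzzzzzzzzzzzz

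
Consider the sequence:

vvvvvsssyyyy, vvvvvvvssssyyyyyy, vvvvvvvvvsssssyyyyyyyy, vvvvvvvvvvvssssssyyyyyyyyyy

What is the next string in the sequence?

Each string has the form v^{2n+1} s^{n+1} y^{2n}, where the shown terms are n = 2, 3, 4, 5.
For the next term, n = 6, so the run lengths are 13, 7, 12.

vvvvvvvvvvvvvsssssssyyyyyyyyyyyy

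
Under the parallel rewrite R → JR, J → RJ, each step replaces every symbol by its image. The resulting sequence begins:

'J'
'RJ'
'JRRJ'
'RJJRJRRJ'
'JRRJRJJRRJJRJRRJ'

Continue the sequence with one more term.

Rewriting the 16 symbols of JRRJRJJRRJJRJRRJ one by one yields RJ JR JR RJ JR RJ RJ JR JR RJ RJ JR RJ JR JR RJ; concatenated:

RJJRJRRJJRRJRJJRJRRJRJJRRJJRJRRJ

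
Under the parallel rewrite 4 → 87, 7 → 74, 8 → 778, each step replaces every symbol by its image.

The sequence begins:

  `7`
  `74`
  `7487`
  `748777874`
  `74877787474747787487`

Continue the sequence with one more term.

Rewriting the 20 symbols of 74877787474747787487 one by one yields 74 87 778 74 74 74 778 74 87 74 87 74 87 74 74 778 74 87 778 74; concatenated:

74877787474747787487748774877474778748777874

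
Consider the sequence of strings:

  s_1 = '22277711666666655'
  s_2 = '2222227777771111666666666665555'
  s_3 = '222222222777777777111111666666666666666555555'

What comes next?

Reading off run lengths: 2 runs 3, 6, 9; 7 runs 3, 6, 9; 1 runs 2, 4, 6; 6 runs 7, 11, 15; 5 runs 2, 4, 6 — each is linear in n (n = 1, 2, …).
At n = 4 the blocks have lengths 12, 12, 8, 19, 8.

22222222222277777777777711111111666666666666666666655555555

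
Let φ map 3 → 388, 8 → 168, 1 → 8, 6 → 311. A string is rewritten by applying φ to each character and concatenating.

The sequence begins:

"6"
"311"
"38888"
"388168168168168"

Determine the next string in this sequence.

φ(388168168168168) expands symbol-by-symbol to 388 168 168 8 311 168 8 311 168 8 311 168 8 311 168; joining the 15 pieces gives the next term.

3881681688311168831116883111688311168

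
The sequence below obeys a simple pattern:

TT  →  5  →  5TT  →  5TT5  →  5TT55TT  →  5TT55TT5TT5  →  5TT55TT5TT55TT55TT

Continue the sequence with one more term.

5TT55TT5TT55TT55TT5TT55TT5TT5

This is a Fibonacci-style word recurrence s(k) = s(k−1)·s(k−2): e.g. 5·TT = 5TT.
So term 8 is 5TT55TT5TT55TT55TT·5TT55TT5TT5.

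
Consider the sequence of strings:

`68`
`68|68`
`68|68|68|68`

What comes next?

68|68|68|68|68|68|68|68

Each string is two copies of the previous one joined by '|'.
One more doubling of 68|68|68|68 gives the answer.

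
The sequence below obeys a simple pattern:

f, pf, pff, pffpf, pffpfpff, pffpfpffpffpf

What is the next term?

pffpfpffpffpfpffpfpff

Each term (from the third on) is the previous term followed by the one before it: term 3 = pf·f = pff.
So term 7 is pffpfpffpffpf·pffpfpff.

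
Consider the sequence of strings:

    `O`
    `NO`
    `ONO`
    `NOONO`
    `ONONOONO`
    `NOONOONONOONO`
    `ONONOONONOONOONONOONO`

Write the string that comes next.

This is a Fibonacci-style word recurrence s(k) = s(k−2)·s(k−1): e.g. O·NO = ONO.
Continuing: NOONOONONOONO · ONONOONONOONOONONOONO gives term 8.

NOONOONONOONOONONOONONOONOONONOONO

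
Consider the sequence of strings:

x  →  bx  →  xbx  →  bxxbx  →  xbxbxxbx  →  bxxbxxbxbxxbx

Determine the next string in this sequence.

From term 3 onward, concatenate the second-to-last term with the last: x·bx = xbx, bx·xbx = bxxbx, …
Continuing: xbxbxxbx · bxxbxxbxbxxbx gives term 7.

xbxbxxbxbxxbxxbxbxxbx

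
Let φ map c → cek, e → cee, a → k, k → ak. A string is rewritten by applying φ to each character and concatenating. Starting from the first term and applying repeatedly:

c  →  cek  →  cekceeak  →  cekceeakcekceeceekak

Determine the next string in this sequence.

Replace each of the 20 characters of cekceeakcekceeceekak in place — cek cee ak cek cee cee k ak cek cee ak cek cee cee cek cee cee ak k ak — and concatenate.

cekceeakcekceeceekakcekceeakcekceeceecekceeceeakkak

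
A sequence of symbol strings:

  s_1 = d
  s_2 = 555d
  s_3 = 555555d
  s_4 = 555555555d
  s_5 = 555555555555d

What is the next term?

The strings grow by a fixed prefix 555 each time.
One more step from 555555555555d gives the answer.

555555555555555d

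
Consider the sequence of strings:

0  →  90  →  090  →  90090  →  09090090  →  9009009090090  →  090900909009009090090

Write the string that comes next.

9009009090090090900909009009090090

From term 3 onward, concatenate the second-to-last term with the last: 0·90 = 090, 90·090 = 90090, …
Continuing: 9009009090090 · 090900909009009090090 gives term 8.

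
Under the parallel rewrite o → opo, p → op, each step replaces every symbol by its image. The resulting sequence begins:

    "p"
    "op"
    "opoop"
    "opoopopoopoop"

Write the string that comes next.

opoopopoopoopopoopopoopoopopoopoop

Replace each of the 13 characters of opoopopoopoop in place — opo op opo opo op opo op opo opo op opo opo op — and concatenate.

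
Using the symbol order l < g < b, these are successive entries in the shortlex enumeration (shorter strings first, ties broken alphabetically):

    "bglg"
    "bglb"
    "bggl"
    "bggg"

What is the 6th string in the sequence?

bgbl

Continuing the enumeration 2 steps past bggg: bggg → bggb → (answer).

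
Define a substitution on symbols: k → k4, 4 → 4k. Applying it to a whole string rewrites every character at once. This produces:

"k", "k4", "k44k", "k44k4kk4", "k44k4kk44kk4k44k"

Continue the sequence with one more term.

Replace each of the 16 characters of k44k4kk44kk4k44k in place — k4 4k 4k k4 4k k4 k4 4k 4k k4 k4 4k k4 4k 4k k4 — and concatenate.

k44k4kk44kk4k44k4kk4k44kk44k4kk4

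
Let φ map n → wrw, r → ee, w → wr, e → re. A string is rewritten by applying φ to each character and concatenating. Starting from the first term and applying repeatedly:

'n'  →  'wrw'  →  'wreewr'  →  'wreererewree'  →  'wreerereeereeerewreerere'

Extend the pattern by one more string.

wreerereeereeererereeererereeerewreerereeereeere

φ(wreerereeereeerewreerere) expands symbol-by-symbol to wr ee re re ee re ee re re re ee re re re ee re wr ee re re ee re ee re; joining the 24 pieces gives the next term.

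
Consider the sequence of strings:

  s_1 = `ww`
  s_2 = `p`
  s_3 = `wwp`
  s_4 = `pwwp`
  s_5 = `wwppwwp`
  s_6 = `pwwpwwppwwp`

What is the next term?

From term 3 onward, concatenate the second-to-last term with the last: ww·p = wwp, p·wwp = pwwp, …
The next term joins wwppwwp and pwwpwwppwwp.

wwppwwppwwpwwppwwp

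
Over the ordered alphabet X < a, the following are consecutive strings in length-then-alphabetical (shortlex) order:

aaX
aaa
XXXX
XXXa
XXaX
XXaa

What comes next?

The successor of XXaa increments the rightmost position that isn't already a and resets every position after it to X.

XaXX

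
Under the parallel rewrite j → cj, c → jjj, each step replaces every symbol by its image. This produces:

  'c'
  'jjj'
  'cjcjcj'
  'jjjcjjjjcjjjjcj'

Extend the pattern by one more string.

φ(jjjcjjjjcjjjjcj) expands symbol-by-symbol to cj cj cj jjj cj cj cj cj jjj cj cj cj cj jjj cj; joining the 15 pieces gives the next term.

cjcjcjjjjcjcjcjcjjjjcjcjcjcjjjjcj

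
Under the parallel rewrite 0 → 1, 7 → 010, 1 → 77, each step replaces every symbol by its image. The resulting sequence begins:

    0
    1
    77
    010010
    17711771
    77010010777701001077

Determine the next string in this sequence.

0100101771177101001001001017711771010010

φ(77010010777701001077) expands symbol-by-symbol to 010 010 1 77 1 1 77 1 010 010 010 010 1 77 1 1 77 1 010 010; joining the 20 pieces gives the next term.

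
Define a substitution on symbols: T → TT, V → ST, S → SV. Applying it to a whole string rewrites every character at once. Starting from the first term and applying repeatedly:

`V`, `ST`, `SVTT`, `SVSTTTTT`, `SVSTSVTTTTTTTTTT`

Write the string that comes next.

Applying the rule to each of the 16 symbols of SVSTSVTTTTTTTTTT gives the pieces SV ST SV TT SV ST TT TT TT TT TT TT TT TT TT TT, which concatenate to the answer.

SVSTSVTTSVSTTTTTTTTTTTTTTTTTTTTT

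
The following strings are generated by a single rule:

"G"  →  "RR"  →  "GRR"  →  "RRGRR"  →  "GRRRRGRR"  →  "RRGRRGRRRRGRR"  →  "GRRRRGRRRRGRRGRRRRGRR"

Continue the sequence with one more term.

RRGRRGRRRRGRRGRRRRGRRRRGRRGRRRRGRR

This is a Fibonacci-style word recurrence s(k) = s(k−2)·s(k−1): e.g. G·RR = GRR.
So term 8 is RRGRRGRRRRGRR·GRRRRGRRRRGRRGRRRRGRR.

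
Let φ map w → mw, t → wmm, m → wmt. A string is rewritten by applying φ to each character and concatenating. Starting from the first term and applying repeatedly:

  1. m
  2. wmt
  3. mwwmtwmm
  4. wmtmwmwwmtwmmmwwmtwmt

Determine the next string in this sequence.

Rewriting the 21 symbols of wmtmwmwwmtwmmmwwmtwmt one by one yields mw wmt wmm wmt mw wmt mw mw wmt wmm mw wmt wmt wmt mw mw wmt wmm mw wmt wmm; concatenated:

mwwmtwmmwmtmwwmtmwmwwmtwmmmwwmtwmtwmtmwmwwmtwmmmwwmtwmm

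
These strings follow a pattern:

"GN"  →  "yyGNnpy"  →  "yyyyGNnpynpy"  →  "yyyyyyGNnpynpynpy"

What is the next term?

Every step adds yy to the front and npy to the end of the previous string.
Applying this once more to yyyyyyGNnpynpynpy:

yyyyyyyyGNnpynpynpynpy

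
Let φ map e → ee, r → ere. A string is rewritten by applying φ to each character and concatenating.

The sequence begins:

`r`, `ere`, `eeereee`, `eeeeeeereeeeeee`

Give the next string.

Replace each of the 15 characters of eeeeeeereeeeeee in place — ee ee ee ee ee ee ee ere ee ee ee ee ee ee ee — and concatenate.

eeeeeeeeeeeeeeereeeeeeeeeeeeeee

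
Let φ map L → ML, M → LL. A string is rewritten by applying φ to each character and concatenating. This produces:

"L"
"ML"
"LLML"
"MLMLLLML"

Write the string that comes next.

Expanding MLMLLLML: M→LL, L→ML, M→LL, L→ML, L→ML, L→ML, M→LL, L→ML. Concatenated: LL ML LL ML ML ML LL ML.

LLMLLLMLMLMLLLML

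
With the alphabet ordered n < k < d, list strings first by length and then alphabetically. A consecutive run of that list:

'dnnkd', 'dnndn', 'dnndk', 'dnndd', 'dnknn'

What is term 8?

dnkkn

Stepping forward 3 times from dnknn: dnknn → dnknk → dnknd, then the target.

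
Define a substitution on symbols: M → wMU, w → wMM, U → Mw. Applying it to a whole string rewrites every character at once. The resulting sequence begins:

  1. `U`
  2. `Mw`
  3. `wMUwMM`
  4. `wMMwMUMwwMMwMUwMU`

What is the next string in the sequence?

Replace each of the 17 characters of wMMwMUMwwMMwMUwMU in place — wMM wMU wMU wMM wMU Mw wMU wMM wMM wMU wMU wMM wMU Mw wMM wMU Mw — and concatenate.

wMMwMUwMUwMMwMUMwwMUwMMwMMwMUwMUwMMwMUMwwMMwMUMw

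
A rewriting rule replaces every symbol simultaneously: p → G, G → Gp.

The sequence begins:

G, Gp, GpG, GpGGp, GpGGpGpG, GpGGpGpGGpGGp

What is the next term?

φ(GpGGpGpGGpGGp) expands symbol-by-symbol to Gp G Gp Gp G Gp G Gp Gp G Gp Gp G; joining the 13 pieces gives the next term.

GpGGpGpGGpGGpGpGGpGpG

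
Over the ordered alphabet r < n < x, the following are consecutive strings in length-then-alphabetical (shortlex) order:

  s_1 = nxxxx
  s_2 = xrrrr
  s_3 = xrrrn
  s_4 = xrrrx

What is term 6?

xrrnn

Advancing 2 positions from xrrrx through xrrrx → xrrnr reaches term 6.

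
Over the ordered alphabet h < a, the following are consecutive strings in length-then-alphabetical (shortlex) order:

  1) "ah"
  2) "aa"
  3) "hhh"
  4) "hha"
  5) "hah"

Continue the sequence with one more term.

haa

Find the rightmost character of hah below a, bump it to the next letter, and reset everything to its right to h.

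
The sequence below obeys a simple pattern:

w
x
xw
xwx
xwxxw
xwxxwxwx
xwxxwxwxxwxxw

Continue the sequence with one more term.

xwxxwxwxxwxxwxwxxwxwx

This is a Fibonacci-style word recurrence s(k) = s(k−1)·s(k−2): e.g. x·w = xw.
Continuing: xwxxwxwxxwxxw · xwxxwxwx gives term 8.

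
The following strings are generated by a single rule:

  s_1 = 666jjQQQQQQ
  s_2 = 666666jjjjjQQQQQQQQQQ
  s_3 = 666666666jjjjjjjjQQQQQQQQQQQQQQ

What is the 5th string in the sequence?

666666666666666jjjjjjjjjjjjjjQQQQQQQQQQQQQQQQQQQQQQ

Each string has the form 6^{3n} j^{3n-1} Q^{4n+2} (n = 1, 2, …).
For term 5, n = 5, so the run lengths are 15, 14, 22.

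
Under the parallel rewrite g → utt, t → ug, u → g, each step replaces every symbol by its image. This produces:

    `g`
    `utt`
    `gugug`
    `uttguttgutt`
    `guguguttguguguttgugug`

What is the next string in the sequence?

φ(guguguttguguguttgugug) expands symbol-by-symbol to utt g utt g utt g ug ug utt g utt g utt g ug ug utt g utt g utt; joining the 21 pieces gives the next term.

uttguttguttguguguttguttguttguguguttguttgutt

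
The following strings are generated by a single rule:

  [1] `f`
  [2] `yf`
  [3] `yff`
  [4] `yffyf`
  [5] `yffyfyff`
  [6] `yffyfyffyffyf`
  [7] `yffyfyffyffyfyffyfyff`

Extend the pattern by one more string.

yffyfyffyffyfyffyfyffyffyfyffyffyf

This is a Fibonacci-style word recurrence s(k) = s(k−1)·s(k−2): e.g. yf·f = yff.
So term 8 is yffyfyffyffyfyffyfyff·yffyfyffyffyf.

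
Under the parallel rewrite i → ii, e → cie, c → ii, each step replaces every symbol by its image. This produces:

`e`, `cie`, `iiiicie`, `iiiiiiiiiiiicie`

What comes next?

iiiiiiiiiiiiiiiiiiiiiiiiiiiicie

Applying the rule to each of the 15 symbols of iiiiiiiiiiiicie gives the pieces ii ii ii ii ii ii ii ii ii ii ii ii ii ii cie, which concatenate to the answer.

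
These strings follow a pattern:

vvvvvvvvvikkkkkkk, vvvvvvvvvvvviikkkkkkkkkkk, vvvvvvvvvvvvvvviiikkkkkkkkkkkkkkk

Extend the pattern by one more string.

Term n consists of 3n+3 v's, followed by n-1 i's, followed by 4n-1 k's, where the shown terms are n = 2, 3, 4.
At n = 5 the blocks have lengths 18, 4, 19.

vvvvvvvvvvvvvvvvvviiiikkkkkkkkkkkkkkkkkkk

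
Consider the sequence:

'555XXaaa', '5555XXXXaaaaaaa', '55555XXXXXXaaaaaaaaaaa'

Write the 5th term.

Each string has the form 5^{n+2} X^{2n} a^{4n-1} (n = 1, 2, …).
At n = 5 the blocks have lengths 7, 10, 19.

5555555XXXXXXXXXXaaaaaaaaaaaaaaaaaaa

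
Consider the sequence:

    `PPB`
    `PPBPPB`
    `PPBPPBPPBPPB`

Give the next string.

Every step duplicates the string.
One more doubling of PPBPPBPPBPPB gives the answer.

PPBPPBPPBPPBPPBPPBPPBPPB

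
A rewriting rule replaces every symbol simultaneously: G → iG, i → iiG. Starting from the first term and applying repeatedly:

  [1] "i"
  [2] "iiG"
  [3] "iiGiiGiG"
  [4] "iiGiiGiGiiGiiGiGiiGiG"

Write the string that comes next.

Rewriting the 21 symbols of iiGiiGiGiiGiiGiGiiGiG one by one yields iiG iiG iG iiG iiG iG iiG iG iiG iiG iG iiG iiG iG iiG iG iiG iiG iG iiG iG; concatenated:

iiGiiGiGiiGiiGiGiiGiGiiGiiGiGiiGiiGiGiiGiGiiGiiGiGiiGiG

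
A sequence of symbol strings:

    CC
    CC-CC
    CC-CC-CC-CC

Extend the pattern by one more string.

CC-CC-CC-CC-CC-CC-CC-CC

Each string is two copies of the previous one joined by '-'.
One more doubling of CC-CC-CC-CC gives the answer.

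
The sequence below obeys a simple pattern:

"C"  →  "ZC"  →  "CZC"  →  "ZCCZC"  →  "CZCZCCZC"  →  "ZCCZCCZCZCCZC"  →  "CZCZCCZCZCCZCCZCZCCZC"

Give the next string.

This is a Fibonacci-style word recurrence s(k) = s(k−2)·s(k−1): e.g. C·ZC = CZC.
So term 8 is ZCCZCCZCZCCZC·CZCZCCZCZCCZCCZCZCCZC.

ZCCZCCZCZCCZCCZCZCCZCZCCZCCZCZCCZC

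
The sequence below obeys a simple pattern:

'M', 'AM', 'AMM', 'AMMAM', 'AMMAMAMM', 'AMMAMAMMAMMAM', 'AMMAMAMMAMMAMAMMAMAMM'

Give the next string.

AMMAMAMMAMMAMAMMAMAMMAMMAMAMMAMMAM

From term 3 onward, concatenate the last term with the second-to-last: AM·M = AMM, AMM·AM = AMMAM, …
The next term joins AMMAMAMMAMMAMAMMAMAMM and AMMAMAMMAMMAM.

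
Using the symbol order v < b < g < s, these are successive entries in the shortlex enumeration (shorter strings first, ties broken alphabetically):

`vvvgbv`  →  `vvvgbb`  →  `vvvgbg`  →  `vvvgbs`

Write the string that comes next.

Treat vvvgbs as a base-4 numeral over the given alphabet and add one, carrying through any trailing s's.

vvvggv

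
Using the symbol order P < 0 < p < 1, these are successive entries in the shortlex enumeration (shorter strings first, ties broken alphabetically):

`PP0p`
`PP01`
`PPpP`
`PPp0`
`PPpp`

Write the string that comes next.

PPp1

Find the rightmost character of PPpp below 1, bump it to the next letter, and reset everything to its right to P.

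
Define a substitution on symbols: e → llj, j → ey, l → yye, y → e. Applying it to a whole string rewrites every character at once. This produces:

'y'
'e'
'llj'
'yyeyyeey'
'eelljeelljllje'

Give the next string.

Rewriting the 14 symbols of eelljeelljllje one by one yields llj llj yye yye ey llj llj yye yye ey yye yye ey llj; concatenated:

lljlljyyeyyeeylljlljyyeyyeeyyyeyyeeyllj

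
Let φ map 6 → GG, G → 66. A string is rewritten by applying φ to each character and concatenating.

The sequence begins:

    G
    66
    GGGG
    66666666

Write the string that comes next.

GGGGGGGGGGGGGGGG

Rewriting each symbol of 66666666: 6→GG, 6→GG, 6→GG, 6→GG, 6→GG, 6→GG, 6→GG, 6→GG, which concatenates to GG GG GG GG GG GG GG GG.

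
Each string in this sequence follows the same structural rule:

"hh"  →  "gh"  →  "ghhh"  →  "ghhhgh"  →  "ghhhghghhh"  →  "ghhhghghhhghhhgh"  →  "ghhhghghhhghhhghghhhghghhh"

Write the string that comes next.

ghhhghghhhghhhghghhhghghhhghhhghghhhghhhgh

This is a Fibonacci-style word recurrence s(k) = s(k−1)·s(k−2): e.g. gh·hh = ghhh.
So term 8 is ghhhghghhhghhhghghhhghghhh·ghhhghghhhghhhgh.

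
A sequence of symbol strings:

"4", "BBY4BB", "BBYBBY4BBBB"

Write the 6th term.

Every step adds BBY to the front and BB to the end of the previous string.
From BBYBBY4BBBB, 3 further steps: BBYBBY4BBBB → BBYBBYBBY4BBBBBB → BBYBBYBBYBBY4BBBBBBBB → (answer).

BBYBBYBBYBBYBBY4BBBBBBBBBB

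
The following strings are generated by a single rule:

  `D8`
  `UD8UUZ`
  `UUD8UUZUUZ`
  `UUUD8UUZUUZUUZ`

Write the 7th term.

s(k+1) = U·s(k)·UUZ, so each term gains U as a prefix and UUZ as a suffix.
From UUUD8UUZUUZUUZ, 3 further steps: UUUD8UUZUUZUUZ → UUUUD8UUZUUZUUZUUZ → UUUUUD8UUZUUZUUZUUZUUZ → (answer).

UUUUUUD8UUZUUZUUZUUZUUZUUZ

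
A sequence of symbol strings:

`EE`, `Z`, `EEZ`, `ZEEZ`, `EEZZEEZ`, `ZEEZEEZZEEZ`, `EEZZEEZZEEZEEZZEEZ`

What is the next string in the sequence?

Each term (from the third on) is the two preceding terms concatenated in order: term 3 = EE·Z = EEZ.
Continuing: ZEEZEEZZEEZ · EEZZEEZZEEZEEZZEEZ gives term 8.

ZEEZEEZZEEZEEZZEEZZEEZEEZZEEZ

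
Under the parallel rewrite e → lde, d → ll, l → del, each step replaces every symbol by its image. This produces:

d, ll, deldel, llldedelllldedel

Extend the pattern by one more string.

Applying the rule to each of the 16 symbols of llldedelllldedel gives the pieces del del del ll lde ll lde del del del del ll lde ll lde del, which concatenate to the answer.

deldeldelllldellldedeldeldeldelllldellldedel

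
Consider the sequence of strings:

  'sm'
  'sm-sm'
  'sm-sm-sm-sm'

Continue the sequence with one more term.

Each string is two copies of the previous one joined by '-'.
One more doubling of sm-sm-sm-sm gives the answer.

sm-sm-sm-sm-sm-sm-sm-sm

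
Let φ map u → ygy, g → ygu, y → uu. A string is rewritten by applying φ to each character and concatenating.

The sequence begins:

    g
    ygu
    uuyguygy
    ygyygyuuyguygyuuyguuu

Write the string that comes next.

Replace each of the 21 characters of ygyygyuuyguygyuuyguuu in place — uu ygu uu uu ygu uu ygy ygy uu ygu ygy uu ygu uu ygy ygy uu ygu ygy ygy ygy — and concatenate.

uuyguuuuuyguuuygyygyuuyguygyuuyguuuygyygyuuyguygyygyygy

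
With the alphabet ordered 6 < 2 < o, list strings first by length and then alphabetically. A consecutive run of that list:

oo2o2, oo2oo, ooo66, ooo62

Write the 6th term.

ooo26

Continuing the enumeration 2 steps past ooo62: ooo62 → ooo6o → (answer).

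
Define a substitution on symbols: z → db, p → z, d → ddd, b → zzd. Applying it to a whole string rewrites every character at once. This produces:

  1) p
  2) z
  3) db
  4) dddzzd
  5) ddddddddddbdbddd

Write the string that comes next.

Applying the rule to each of the 16 symbols of ddddddddddbdbddd gives the pieces ddd ddd ddd ddd ddd ddd ddd ddd ddd ddd zzd ddd zzd ddd ddd ddd, which concatenate to the answer.

ddddddddddddddddddddddddddddddzzddddzzdddddddddd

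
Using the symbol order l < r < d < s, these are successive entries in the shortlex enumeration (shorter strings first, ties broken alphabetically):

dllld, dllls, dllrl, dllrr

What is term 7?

Advancing 3 positions from dllrr through dllrr → dllrd → dllrs reaches term 7.

dlldl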